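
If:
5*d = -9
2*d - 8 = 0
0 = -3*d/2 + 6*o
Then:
No Solution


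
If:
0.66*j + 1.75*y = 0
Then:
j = -2.65151515151515*y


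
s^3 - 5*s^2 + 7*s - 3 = (s - 3)*(s - 1)^2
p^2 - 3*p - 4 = (p - 4)*(p + 1)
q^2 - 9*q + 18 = (q - 6)*(q - 3)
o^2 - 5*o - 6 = (o - 6)*(o + 1)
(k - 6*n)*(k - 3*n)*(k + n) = k^3 - 8*k^2*n + 9*k*n^2 + 18*n^3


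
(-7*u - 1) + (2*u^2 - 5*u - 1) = 2*u^2 - 12*u - 2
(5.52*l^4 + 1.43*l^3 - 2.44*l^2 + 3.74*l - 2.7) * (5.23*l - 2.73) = 28.8696*l^5 - 7.5907*l^4 - 16.6651*l^3 + 26.2214*l^2 - 24.3312*l + 7.371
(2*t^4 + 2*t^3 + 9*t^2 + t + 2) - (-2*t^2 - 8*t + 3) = 2*t^4 + 2*t^3 + 11*t^2 + 9*t - 1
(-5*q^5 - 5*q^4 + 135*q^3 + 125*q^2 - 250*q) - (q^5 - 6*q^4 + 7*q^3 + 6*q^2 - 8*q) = -6*q^5 + q^4 + 128*q^3 + 119*q^2 - 242*q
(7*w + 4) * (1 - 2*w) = -14*w^2 - w + 4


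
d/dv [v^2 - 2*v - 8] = 2*v - 2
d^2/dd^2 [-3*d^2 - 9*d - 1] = -6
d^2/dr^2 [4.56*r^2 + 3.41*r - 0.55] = 9.12000000000000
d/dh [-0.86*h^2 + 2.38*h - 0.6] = 2.38 - 1.72*h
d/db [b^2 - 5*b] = 2*b - 5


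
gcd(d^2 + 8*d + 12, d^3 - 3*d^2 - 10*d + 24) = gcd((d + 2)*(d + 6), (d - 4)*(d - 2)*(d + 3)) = 1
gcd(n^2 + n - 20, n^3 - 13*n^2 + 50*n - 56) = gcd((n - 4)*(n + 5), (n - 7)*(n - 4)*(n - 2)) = n - 4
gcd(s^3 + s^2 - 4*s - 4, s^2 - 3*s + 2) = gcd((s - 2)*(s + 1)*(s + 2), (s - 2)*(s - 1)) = s - 2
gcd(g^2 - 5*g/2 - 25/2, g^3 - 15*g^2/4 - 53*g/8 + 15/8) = g - 5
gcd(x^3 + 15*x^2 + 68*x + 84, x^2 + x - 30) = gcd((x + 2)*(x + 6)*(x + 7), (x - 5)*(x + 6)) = x + 6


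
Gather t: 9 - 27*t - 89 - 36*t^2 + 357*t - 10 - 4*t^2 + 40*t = -40*t^2 + 370*t - 90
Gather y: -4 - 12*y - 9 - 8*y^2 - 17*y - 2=-8*y^2 - 29*y - 15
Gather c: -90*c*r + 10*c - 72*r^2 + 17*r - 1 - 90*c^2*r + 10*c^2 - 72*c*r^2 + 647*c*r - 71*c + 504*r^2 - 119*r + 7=c^2*(10 - 90*r) + c*(-72*r^2 + 557*r - 61) + 432*r^2 - 102*r + 6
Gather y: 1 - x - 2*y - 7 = -x - 2*y - 6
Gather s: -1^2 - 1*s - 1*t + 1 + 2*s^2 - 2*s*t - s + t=2*s^2 + s*(-2*t - 2)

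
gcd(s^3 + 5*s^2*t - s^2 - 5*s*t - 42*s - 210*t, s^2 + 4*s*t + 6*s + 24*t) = s + 6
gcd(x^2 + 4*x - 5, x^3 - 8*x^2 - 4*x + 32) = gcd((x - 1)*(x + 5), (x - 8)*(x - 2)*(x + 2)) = 1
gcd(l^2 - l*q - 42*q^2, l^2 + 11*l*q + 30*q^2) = l + 6*q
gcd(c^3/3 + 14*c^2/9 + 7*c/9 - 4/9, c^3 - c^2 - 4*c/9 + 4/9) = 1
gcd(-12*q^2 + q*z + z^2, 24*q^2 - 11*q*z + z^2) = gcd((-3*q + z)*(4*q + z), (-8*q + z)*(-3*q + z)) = -3*q + z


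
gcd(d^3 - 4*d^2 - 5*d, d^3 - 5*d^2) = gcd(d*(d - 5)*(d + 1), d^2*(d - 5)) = d^2 - 5*d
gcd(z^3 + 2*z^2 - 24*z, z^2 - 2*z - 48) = z + 6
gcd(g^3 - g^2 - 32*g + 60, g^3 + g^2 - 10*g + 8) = g - 2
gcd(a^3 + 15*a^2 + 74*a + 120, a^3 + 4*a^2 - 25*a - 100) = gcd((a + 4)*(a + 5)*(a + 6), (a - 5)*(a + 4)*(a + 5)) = a^2 + 9*a + 20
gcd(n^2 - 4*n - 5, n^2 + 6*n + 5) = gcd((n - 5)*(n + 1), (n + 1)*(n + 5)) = n + 1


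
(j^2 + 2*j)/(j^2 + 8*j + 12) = j/(j + 6)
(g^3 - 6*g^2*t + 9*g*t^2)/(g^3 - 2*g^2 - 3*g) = (-g^2 + 6*g*t - 9*t^2)/(-g^2 + 2*g + 3)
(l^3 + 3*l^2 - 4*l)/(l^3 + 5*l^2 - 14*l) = (l^2 + 3*l - 4)/(l^2 + 5*l - 14)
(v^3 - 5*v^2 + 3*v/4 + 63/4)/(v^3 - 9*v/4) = (2*v^2 - 13*v + 21)/(v*(2*v - 3))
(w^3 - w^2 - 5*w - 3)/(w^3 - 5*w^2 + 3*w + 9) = (w + 1)/(w - 3)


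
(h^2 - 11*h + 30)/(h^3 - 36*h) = (h - 5)/(h*(h + 6))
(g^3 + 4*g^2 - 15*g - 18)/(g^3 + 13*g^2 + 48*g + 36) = (g - 3)/(g + 6)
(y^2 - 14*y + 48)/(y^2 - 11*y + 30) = (y - 8)/(y - 5)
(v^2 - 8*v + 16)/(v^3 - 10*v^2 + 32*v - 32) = 1/(v - 2)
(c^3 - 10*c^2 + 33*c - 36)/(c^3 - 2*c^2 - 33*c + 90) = (c^2 - 7*c + 12)/(c^2 + c - 30)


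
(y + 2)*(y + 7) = y^2 + 9*y + 14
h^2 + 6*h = h*(h + 6)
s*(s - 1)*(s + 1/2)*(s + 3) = s^4 + 5*s^3/2 - 2*s^2 - 3*s/2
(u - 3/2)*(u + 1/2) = u^2 - u - 3/4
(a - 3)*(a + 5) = a^2 + 2*a - 15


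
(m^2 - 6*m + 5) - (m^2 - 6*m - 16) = 21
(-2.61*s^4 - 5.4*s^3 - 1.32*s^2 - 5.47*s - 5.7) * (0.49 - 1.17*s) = 3.0537*s^5 + 5.0391*s^4 - 1.1016*s^3 + 5.7531*s^2 + 3.9887*s - 2.793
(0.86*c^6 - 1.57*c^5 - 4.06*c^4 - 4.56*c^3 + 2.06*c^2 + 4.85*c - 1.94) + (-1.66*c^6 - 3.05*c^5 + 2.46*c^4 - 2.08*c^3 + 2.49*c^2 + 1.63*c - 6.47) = -0.8*c^6 - 4.62*c^5 - 1.6*c^4 - 6.64*c^3 + 4.55*c^2 + 6.48*c - 8.41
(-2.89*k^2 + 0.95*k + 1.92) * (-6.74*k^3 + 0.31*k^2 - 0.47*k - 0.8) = 19.4786*k^5 - 7.2989*k^4 - 11.288*k^3 + 2.4607*k^2 - 1.6624*k - 1.536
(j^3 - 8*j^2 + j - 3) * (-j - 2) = -j^4 + 6*j^3 + 15*j^2 + j + 6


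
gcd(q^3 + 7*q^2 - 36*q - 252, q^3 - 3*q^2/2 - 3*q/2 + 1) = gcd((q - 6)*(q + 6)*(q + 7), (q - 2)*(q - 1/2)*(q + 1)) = 1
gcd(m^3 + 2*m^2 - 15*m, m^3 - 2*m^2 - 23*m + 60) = m^2 + 2*m - 15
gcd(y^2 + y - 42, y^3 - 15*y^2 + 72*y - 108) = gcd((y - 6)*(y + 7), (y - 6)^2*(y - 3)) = y - 6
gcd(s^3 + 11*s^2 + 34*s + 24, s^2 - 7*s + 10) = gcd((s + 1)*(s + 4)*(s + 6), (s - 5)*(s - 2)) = 1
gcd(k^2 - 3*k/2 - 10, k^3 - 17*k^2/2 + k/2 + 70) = k^2 - 3*k/2 - 10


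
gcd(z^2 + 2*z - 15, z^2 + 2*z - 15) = z^2 + 2*z - 15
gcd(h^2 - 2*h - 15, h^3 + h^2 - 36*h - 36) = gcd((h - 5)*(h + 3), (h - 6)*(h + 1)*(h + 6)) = 1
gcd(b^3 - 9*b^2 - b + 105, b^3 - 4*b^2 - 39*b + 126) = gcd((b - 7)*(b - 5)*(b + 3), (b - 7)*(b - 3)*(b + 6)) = b - 7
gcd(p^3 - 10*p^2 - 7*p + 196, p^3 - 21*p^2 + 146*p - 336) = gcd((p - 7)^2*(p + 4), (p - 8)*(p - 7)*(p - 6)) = p - 7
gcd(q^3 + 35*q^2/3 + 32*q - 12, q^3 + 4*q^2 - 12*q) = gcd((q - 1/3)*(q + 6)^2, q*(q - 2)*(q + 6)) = q + 6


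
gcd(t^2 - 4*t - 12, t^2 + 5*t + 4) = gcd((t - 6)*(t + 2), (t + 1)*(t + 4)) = 1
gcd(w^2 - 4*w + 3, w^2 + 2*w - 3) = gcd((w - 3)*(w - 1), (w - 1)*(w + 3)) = w - 1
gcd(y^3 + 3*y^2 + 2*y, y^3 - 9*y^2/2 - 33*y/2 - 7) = y + 2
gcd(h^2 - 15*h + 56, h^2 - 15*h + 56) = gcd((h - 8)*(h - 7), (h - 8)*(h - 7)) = h^2 - 15*h + 56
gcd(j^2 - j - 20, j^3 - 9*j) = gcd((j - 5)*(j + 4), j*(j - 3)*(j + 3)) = 1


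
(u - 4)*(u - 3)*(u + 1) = u^3 - 6*u^2 + 5*u + 12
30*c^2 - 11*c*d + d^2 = (-6*c + d)*(-5*c + d)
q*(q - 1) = q^2 - q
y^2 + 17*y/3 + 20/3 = (y + 5/3)*(y + 4)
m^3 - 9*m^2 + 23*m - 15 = (m - 5)*(m - 3)*(m - 1)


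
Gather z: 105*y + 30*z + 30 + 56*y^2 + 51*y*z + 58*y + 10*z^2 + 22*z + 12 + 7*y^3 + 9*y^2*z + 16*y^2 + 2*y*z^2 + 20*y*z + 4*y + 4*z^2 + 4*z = 7*y^3 + 72*y^2 + 167*y + z^2*(2*y + 14) + z*(9*y^2 + 71*y + 56) + 42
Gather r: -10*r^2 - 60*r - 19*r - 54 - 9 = -10*r^2 - 79*r - 63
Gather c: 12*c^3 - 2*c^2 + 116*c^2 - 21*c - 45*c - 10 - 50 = 12*c^3 + 114*c^2 - 66*c - 60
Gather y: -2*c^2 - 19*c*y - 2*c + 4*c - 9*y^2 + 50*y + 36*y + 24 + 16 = -2*c^2 + 2*c - 9*y^2 + y*(86 - 19*c) + 40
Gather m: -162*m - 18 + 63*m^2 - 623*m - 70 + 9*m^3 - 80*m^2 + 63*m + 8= 9*m^3 - 17*m^2 - 722*m - 80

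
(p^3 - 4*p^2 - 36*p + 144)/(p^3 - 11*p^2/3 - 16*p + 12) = 3*(p^2 + 2*p - 24)/(3*p^2 + 7*p - 6)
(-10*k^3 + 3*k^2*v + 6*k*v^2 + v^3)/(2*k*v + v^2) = -5*k^2/v + 4*k + v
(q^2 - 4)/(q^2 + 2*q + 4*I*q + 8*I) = (q - 2)/(q + 4*I)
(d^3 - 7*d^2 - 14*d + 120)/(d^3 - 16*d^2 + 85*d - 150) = (d + 4)/(d - 5)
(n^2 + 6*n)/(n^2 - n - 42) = n/(n - 7)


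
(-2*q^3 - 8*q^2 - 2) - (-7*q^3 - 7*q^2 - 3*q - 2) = 5*q^3 - q^2 + 3*q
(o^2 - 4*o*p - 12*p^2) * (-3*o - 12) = -3*o^3 + 12*o^2*p - 12*o^2 + 36*o*p^2 + 48*o*p + 144*p^2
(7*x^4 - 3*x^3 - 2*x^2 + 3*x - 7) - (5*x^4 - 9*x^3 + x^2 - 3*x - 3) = 2*x^4 + 6*x^3 - 3*x^2 + 6*x - 4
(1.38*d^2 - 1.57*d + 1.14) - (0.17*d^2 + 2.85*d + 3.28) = 1.21*d^2 - 4.42*d - 2.14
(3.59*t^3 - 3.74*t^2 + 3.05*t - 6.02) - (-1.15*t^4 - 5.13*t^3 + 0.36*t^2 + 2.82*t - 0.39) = 1.15*t^4 + 8.72*t^3 - 4.1*t^2 + 0.23*t - 5.63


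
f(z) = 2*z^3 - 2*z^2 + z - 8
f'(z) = 6*z^2 - 4*z + 1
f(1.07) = -6.77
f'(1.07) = 3.59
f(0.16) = -7.88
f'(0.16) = 0.51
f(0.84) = -7.39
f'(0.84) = 1.87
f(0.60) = -7.69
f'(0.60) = 0.76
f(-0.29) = -8.51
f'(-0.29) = 2.66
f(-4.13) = -187.13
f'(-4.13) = 119.86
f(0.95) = -7.14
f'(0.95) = 2.62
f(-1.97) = -33.02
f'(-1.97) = 32.17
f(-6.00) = -518.00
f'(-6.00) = 241.00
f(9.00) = 1297.00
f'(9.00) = 451.00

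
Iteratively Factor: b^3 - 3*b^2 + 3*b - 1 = (b - 1)*(b^2 - 2*b + 1) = (b - 1)^2*(b - 1)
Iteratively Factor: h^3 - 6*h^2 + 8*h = (h - 2)*(h^2 - 4*h) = (h - 4)*(h - 2)*(h)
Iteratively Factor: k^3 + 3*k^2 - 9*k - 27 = (k + 3)*(k^2 - 9) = (k + 3)^2*(k - 3)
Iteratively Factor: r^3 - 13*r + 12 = (r - 1)*(r^2 + r - 12) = (r - 1)*(r + 4)*(r - 3)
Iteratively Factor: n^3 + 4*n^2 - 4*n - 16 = (n - 2)*(n^2 + 6*n + 8) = (n - 2)*(n + 4)*(n + 2)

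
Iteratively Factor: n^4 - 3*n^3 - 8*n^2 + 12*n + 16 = (n + 1)*(n^3 - 4*n^2 - 4*n + 16) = (n - 2)*(n + 1)*(n^2 - 2*n - 8) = (n - 4)*(n - 2)*(n + 1)*(n + 2)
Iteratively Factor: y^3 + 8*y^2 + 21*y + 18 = (y + 2)*(y^2 + 6*y + 9) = (y + 2)*(y + 3)*(y + 3)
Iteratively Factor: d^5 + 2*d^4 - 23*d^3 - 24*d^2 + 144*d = (d + 4)*(d^4 - 2*d^3 - 15*d^2 + 36*d) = d*(d + 4)*(d^3 - 2*d^2 - 15*d + 36) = d*(d - 3)*(d + 4)*(d^2 + d - 12) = d*(d - 3)*(d + 4)^2*(d - 3)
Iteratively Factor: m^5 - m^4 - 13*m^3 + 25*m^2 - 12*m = (m - 1)*(m^4 - 13*m^2 + 12*m) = (m - 1)*(m + 4)*(m^3 - 4*m^2 + 3*m) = m*(m - 1)*(m + 4)*(m^2 - 4*m + 3) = m*(m - 1)^2*(m + 4)*(m - 3)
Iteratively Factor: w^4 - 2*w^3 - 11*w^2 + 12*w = (w)*(w^3 - 2*w^2 - 11*w + 12) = w*(w - 1)*(w^2 - w - 12) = w*(w - 1)*(w + 3)*(w - 4)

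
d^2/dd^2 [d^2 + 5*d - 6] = 2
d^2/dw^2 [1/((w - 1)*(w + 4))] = 2*((w - 1)^2 + (w - 1)*(w + 4) + (w + 4)^2)/((w - 1)^3*(w + 4)^3)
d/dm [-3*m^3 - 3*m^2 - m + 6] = -9*m^2 - 6*m - 1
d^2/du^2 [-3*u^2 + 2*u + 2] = -6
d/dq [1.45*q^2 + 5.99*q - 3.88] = 2.9*q + 5.99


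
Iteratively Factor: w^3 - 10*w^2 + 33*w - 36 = (w - 3)*(w^2 - 7*w + 12) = (w - 3)^2*(w - 4)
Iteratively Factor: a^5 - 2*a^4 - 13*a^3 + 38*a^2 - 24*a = (a)*(a^4 - 2*a^3 - 13*a^2 + 38*a - 24) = a*(a - 1)*(a^3 - a^2 - 14*a + 24) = a*(a - 1)*(a + 4)*(a^2 - 5*a + 6) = a*(a - 2)*(a - 1)*(a + 4)*(a - 3)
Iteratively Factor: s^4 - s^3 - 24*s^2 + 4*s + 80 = (s - 2)*(s^3 + s^2 - 22*s - 40) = (s - 5)*(s - 2)*(s^2 + 6*s + 8) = (s - 5)*(s - 2)*(s + 2)*(s + 4)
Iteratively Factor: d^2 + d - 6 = (d + 3)*(d - 2)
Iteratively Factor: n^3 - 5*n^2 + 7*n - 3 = (n - 1)*(n^2 - 4*n + 3) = (n - 1)^2*(n - 3)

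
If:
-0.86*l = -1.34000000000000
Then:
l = 1.56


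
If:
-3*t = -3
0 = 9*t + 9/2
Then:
No Solution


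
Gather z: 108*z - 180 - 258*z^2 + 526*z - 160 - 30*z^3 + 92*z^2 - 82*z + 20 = -30*z^3 - 166*z^2 + 552*z - 320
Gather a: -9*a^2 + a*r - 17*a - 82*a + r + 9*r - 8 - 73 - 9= -9*a^2 + a*(r - 99) + 10*r - 90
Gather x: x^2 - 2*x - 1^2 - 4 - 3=x^2 - 2*x - 8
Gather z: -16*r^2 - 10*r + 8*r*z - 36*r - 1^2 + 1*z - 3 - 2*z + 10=-16*r^2 - 46*r + z*(8*r - 1) + 6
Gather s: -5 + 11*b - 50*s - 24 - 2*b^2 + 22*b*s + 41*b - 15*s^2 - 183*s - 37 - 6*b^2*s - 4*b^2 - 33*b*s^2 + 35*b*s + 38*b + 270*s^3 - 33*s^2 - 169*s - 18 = -6*b^2 + 90*b + 270*s^3 + s^2*(-33*b - 48) + s*(-6*b^2 + 57*b - 402) - 84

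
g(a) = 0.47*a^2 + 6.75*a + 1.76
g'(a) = 0.94*a + 6.75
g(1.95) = 16.71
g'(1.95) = 8.58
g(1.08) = 9.60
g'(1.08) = 7.77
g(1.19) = 10.46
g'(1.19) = 7.87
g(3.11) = 27.30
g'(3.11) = 9.67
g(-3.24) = -15.18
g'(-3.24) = 3.70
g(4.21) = 38.51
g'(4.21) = 10.71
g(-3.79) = -17.07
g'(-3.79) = 3.19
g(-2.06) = -10.15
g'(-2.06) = 4.81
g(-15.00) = 6.26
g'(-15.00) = -7.35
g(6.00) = 59.18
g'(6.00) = 12.39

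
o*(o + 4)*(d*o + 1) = d*o^3 + 4*d*o^2 + o^2 + 4*o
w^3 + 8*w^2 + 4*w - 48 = (w - 2)*(w + 4)*(w + 6)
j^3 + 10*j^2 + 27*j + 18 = (j + 1)*(j + 3)*(j + 6)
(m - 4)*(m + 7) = m^2 + 3*m - 28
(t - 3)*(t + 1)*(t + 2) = t^3 - 7*t - 6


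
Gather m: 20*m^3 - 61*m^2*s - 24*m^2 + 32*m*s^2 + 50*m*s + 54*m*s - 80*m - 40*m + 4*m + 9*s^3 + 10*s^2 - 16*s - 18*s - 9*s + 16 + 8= 20*m^3 + m^2*(-61*s - 24) + m*(32*s^2 + 104*s - 116) + 9*s^3 + 10*s^2 - 43*s + 24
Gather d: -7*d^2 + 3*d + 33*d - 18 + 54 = -7*d^2 + 36*d + 36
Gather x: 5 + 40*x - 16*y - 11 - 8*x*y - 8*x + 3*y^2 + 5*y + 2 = x*(32 - 8*y) + 3*y^2 - 11*y - 4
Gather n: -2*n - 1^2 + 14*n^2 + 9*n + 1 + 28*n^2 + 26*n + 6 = 42*n^2 + 33*n + 6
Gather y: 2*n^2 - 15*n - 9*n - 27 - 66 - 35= 2*n^2 - 24*n - 128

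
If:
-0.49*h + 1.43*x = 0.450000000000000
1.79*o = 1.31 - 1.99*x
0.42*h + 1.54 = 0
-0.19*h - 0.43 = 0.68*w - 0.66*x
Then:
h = -3.67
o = 1.78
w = -0.52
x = -0.94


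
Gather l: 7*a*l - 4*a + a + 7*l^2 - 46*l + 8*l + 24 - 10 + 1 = -3*a + 7*l^2 + l*(7*a - 38) + 15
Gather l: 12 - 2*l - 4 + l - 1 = 7 - l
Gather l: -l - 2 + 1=-l - 1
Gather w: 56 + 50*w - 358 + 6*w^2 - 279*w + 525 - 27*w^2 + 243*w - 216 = -21*w^2 + 14*w + 7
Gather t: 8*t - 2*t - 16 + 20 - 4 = 6*t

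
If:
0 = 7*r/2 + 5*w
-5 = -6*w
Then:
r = -25/21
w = 5/6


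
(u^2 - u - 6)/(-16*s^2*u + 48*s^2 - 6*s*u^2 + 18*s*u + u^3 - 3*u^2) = (-u - 2)/(16*s^2 + 6*s*u - u^2)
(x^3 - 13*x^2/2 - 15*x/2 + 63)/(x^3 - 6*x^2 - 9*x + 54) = (x - 7/2)/(x - 3)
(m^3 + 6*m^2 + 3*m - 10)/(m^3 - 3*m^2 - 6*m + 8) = (m + 5)/(m - 4)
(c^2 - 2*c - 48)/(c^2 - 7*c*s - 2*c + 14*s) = (c^2 - 2*c - 48)/(c^2 - 7*c*s - 2*c + 14*s)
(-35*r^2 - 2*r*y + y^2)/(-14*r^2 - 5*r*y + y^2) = (5*r + y)/(2*r + y)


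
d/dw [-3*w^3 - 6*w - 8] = -9*w^2 - 6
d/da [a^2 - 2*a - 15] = 2*a - 2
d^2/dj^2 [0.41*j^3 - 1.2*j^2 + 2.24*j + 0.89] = 2.46*j - 2.4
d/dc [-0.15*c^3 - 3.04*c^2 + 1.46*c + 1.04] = -0.45*c^2 - 6.08*c + 1.46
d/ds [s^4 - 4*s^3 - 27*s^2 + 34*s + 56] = 4*s^3 - 12*s^2 - 54*s + 34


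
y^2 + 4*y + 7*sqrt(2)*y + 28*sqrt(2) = (y + 4)*(y + 7*sqrt(2))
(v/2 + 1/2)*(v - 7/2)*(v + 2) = v^3/2 - v^2/4 - 17*v/4 - 7/2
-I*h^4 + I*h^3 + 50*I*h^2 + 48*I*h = h*(h - 8)*(h + 6)*(-I*h - I)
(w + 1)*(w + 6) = w^2 + 7*w + 6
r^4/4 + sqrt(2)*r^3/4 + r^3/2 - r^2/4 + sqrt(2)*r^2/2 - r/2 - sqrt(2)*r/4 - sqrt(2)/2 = (r/2 + 1/2)*(r/2 + 1)*(r - 1)*(r + sqrt(2))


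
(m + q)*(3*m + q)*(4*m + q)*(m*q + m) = 12*m^4*q + 12*m^4 + 19*m^3*q^2 + 19*m^3*q + 8*m^2*q^3 + 8*m^2*q^2 + m*q^4 + m*q^3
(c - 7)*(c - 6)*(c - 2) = c^3 - 15*c^2 + 68*c - 84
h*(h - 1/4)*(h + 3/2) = h^3 + 5*h^2/4 - 3*h/8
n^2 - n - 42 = (n - 7)*(n + 6)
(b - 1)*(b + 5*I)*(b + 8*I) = b^3 - b^2 + 13*I*b^2 - 40*b - 13*I*b + 40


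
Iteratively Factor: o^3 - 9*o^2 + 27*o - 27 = (o - 3)*(o^2 - 6*o + 9) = (o - 3)^2*(o - 3)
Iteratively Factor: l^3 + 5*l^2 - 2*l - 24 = (l - 2)*(l^2 + 7*l + 12) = (l - 2)*(l + 3)*(l + 4)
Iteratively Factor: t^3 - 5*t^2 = (t)*(t^2 - 5*t) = t^2*(t - 5)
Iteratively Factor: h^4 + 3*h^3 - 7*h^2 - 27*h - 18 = (h + 2)*(h^3 + h^2 - 9*h - 9) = (h + 2)*(h + 3)*(h^2 - 2*h - 3) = (h + 1)*(h + 2)*(h + 3)*(h - 3)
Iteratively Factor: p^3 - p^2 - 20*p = (p + 4)*(p^2 - 5*p) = p*(p + 4)*(p - 5)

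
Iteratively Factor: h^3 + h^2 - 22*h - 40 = (h - 5)*(h^2 + 6*h + 8) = (h - 5)*(h + 2)*(h + 4)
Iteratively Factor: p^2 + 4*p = (p + 4)*(p)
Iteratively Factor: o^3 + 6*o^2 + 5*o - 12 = (o - 1)*(o^2 + 7*o + 12) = (o - 1)*(o + 3)*(o + 4)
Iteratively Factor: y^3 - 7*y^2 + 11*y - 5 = (y - 5)*(y^2 - 2*y + 1) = (y - 5)*(y - 1)*(y - 1)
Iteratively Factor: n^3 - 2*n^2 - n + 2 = (n - 2)*(n^2 - 1) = (n - 2)*(n + 1)*(n - 1)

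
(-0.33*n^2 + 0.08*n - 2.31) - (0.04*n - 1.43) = -0.33*n^2 + 0.04*n - 0.88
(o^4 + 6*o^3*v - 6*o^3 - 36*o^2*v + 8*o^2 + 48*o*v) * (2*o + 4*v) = 2*o^5 + 16*o^4*v - 12*o^4 + 24*o^3*v^2 - 96*o^3*v + 16*o^3 - 144*o^2*v^2 + 128*o^2*v + 192*o*v^2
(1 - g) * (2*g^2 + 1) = -2*g^3 + 2*g^2 - g + 1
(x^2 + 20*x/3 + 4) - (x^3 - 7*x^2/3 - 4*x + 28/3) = -x^3 + 10*x^2/3 + 32*x/3 - 16/3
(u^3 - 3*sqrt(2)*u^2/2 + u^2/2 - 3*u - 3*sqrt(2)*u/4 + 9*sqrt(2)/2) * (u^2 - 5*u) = u^5 - 9*u^4/2 - 3*sqrt(2)*u^4/2 - 11*u^3/2 + 27*sqrt(2)*u^3/4 + 33*sqrt(2)*u^2/4 + 15*u^2 - 45*sqrt(2)*u/2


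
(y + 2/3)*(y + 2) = y^2 + 8*y/3 + 4/3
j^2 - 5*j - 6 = (j - 6)*(j + 1)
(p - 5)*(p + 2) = p^2 - 3*p - 10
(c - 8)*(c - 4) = c^2 - 12*c + 32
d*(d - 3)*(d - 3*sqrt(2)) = d^3 - 3*sqrt(2)*d^2 - 3*d^2 + 9*sqrt(2)*d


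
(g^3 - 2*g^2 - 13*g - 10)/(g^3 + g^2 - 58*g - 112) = (g^2 - 4*g - 5)/(g^2 - g - 56)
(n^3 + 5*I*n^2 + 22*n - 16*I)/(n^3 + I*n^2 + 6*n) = (n^2 + 7*I*n + 8)/(n*(n + 3*I))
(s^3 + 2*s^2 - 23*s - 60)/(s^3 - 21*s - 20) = (s + 3)/(s + 1)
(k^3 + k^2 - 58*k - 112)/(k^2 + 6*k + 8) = (k^2 - k - 56)/(k + 4)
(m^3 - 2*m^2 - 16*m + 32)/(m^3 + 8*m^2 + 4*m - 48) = (m - 4)/(m + 6)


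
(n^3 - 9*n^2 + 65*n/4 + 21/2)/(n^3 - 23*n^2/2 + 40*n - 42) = (n + 1/2)/(n - 2)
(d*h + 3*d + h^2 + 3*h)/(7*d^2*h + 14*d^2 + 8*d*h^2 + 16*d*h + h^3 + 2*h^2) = (h + 3)/(7*d*h + 14*d + h^2 + 2*h)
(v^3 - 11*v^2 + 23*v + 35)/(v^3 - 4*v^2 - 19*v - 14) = (v - 5)/(v + 2)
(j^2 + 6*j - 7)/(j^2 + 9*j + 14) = (j - 1)/(j + 2)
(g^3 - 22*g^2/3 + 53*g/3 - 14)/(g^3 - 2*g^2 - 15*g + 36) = (g^2 - 13*g/3 + 14/3)/(g^2 + g - 12)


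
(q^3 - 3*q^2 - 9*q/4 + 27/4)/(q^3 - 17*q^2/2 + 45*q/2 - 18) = (q + 3/2)/(q - 4)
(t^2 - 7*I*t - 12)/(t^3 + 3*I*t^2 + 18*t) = (t - 4*I)/(t*(t + 6*I))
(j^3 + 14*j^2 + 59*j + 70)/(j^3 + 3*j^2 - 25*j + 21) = (j^2 + 7*j + 10)/(j^2 - 4*j + 3)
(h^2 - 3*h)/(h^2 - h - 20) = h*(3 - h)/(-h^2 + h + 20)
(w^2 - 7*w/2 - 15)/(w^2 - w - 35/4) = 2*(w - 6)/(2*w - 7)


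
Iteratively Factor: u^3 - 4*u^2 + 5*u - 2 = (u - 1)*(u^2 - 3*u + 2) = (u - 2)*(u - 1)*(u - 1)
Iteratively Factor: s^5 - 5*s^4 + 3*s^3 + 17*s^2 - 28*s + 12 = (s - 3)*(s^4 - 2*s^3 - 3*s^2 + 8*s - 4) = (s - 3)*(s - 1)*(s^3 - s^2 - 4*s + 4) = (s - 3)*(s - 2)*(s - 1)*(s^2 + s - 2) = (s - 3)*(s - 2)*(s - 1)^2*(s + 2)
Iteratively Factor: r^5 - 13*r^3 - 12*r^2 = (r + 3)*(r^4 - 3*r^3 - 4*r^2) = r*(r + 3)*(r^3 - 3*r^2 - 4*r) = r*(r - 4)*(r + 3)*(r^2 + r) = r*(r - 4)*(r + 1)*(r + 3)*(r)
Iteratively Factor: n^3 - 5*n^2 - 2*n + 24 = (n - 3)*(n^2 - 2*n - 8) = (n - 3)*(n + 2)*(n - 4)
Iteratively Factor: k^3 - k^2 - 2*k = (k)*(k^2 - k - 2) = k*(k - 2)*(k + 1)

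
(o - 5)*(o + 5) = o^2 - 25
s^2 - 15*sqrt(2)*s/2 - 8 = (s - 8*sqrt(2))*(s + sqrt(2)/2)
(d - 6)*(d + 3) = d^2 - 3*d - 18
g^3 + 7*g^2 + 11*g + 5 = (g + 1)^2*(g + 5)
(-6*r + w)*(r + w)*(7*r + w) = -42*r^3 - 41*r^2*w + 2*r*w^2 + w^3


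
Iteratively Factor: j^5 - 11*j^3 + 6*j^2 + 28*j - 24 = (j - 2)*(j^4 + 2*j^3 - 7*j^2 - 8*j + 12) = (j - 2)*(j + 3)*(j^3 - j^2 - 4*j + 4) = (j - 2)*(j + 2)*(j + 3)*(j^2 - 3*j + 2) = (j - 2)^2*(j + 2)*(j + 3)*(j - 1)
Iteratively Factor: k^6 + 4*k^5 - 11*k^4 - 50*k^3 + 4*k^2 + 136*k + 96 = (k + 1)*(k^5 + 3*k^4 - 14*k^3 - 36*k^2 + 40*k + 96) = (k - 2)*(k + 1)*(k^4 + 5*k^3 - 4*k^2 - 44*k - 48) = (k - 3)*(k - 2)*(k + 1)*(k^3 + 8*k^2 + 20*k + 16) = (k - 3)*(k - 2)*(k + 1)*(k + 2)*(k^2 + 6*k + 8) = (k - 3)*(k - 2)*(k + 1)*(k + 2)^2*(k + 4)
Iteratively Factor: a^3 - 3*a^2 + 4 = (a - 2)*(a^2 - a - 2) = (a - 2)^2*(a + 1)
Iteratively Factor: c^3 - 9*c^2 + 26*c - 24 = (c - 4)*(c^2 - 5*c + 6) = (c - 4)*(c - 3)*(c - 2)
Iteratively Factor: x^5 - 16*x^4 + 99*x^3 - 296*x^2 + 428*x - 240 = (x - 3)*(x^4 - 13*x^3 + 60*x^2 - 116*x + 80) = (x - 5)*(x - 3)*(x^3 - 8*x^2 + 20*x - 16) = (x - 5)*(x - 3)*(x - 2)*(x^2 - 6*x + 8) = (x - 5)*(x - 4)*(x - 3)*(x - 2)*(x - 2)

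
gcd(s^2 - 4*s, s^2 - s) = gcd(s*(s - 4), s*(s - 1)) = s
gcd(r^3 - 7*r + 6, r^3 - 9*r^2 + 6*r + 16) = r - 2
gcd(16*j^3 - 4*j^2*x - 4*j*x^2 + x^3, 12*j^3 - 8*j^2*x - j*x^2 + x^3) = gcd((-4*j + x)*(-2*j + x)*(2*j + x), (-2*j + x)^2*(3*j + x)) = -2*j + x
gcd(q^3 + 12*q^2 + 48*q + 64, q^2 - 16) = q + 4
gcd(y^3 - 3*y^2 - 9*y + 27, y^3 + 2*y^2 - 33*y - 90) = y + 3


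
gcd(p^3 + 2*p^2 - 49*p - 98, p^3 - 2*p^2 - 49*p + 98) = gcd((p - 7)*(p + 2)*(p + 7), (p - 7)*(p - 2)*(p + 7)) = p^2 - 49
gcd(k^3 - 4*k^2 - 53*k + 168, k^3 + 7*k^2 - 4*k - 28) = k + 7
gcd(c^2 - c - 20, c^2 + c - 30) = c - 5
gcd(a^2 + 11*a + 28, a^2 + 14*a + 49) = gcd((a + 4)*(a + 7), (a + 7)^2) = a + 7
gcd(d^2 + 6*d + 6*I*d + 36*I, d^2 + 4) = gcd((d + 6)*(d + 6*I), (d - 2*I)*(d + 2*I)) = 1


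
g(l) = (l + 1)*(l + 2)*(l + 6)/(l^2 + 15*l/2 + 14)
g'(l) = (-2*l - 15/2)*(l + 1)*(l + 2)*(l + 6)/(l^2 + 15*l/2 + 14)^2 + (l + 1)*(l + 2)/(l^2 + 15*l/2 + 14) + (l + 1)*(l + 6)/(l^2 + 15*l/2 + 14) + (l + 2)*(l + 6)/(l^2 + 15*l/2 + 14)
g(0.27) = 1.12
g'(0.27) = 1.00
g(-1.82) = -0.17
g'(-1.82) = -0.59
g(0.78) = 1.64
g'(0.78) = 1.03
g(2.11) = 3.02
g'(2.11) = 1.05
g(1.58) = 2.47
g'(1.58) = 1.04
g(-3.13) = 21.46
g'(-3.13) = -104.25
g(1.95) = 2.86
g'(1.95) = 1.05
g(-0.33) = 0.55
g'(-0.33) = 0.92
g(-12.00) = -9.71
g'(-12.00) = 1.12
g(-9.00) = -6.11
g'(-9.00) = 1.34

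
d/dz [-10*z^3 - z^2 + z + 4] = -30*z^2 - 2*z + 1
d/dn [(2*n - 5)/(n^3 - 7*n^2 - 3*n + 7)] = (-4*n^3 + 29*n^2 - 70*n - 1)/(n^6 - 14*n^5 + 43*n^4 + 56*n^3 - 89*n^2 - 42*n + 49)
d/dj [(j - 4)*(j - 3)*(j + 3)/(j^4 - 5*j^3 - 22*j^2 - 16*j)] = (-j^6 + 8*j^5 - 15*j^4 - 266*j^3 + 406*j^2 + 1584*j + 576)/(j^2*(j^6 - 10*j^5 - 19*j^4 + 188*j^3 + 644*j^2 + 704*j + 256))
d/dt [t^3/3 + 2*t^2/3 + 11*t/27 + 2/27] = t^2 + 4*t/3 + 11/27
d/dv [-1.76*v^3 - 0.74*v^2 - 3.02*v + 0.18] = -5.28*v^2 - 1.48*v - 3.02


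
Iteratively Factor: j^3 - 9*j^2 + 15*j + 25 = (j - 5)*(j^2 - 4*j - 5) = (j - 5)*(j + 1)*(j - 5)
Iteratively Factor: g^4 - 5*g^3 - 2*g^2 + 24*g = (g - 4)*(g^3 - g^2 - 6*g) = (g - 4)*(g + 2)*(g^2 - 3*g) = g*(g - 4)*(g + 2)*(g - 3)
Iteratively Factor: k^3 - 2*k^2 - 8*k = (k - 4)*(k^2 + 2*k) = (k - 4)*(k + 2)*(k)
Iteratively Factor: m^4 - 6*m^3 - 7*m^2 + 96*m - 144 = (m - 3)*(m^3 - 3*m^2 - 16*m + 48) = (m - 3)*(m + 4)*(m^2 - 7*m + 12) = (m - 4)*(m - 3)*(m + 4)*(m - 3)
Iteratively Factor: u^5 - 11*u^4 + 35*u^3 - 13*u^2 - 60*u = (u + 1)*(u^4 - 12*u^3 + 47*u^2 - 60*u) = (u - 3)*(u + 1)*(u^3 - 9*u^2 + 20*u) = (u - 5)*(u - 3)*(u + 1)*(u^2 - 4*u) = u*(u - 5)*(u - 3)*(u + 1)*(u - 4)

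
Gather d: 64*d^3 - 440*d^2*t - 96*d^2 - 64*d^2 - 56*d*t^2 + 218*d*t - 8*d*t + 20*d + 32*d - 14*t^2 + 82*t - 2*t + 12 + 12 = 64*d^3 + d^2*(-440*t - 160) + d*(-56*t^2 + 210*t + 52) - 14*t^2 + 80*t + 24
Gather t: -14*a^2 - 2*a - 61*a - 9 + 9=-14*a^2 - 63*a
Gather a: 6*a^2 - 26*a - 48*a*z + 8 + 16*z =6*a^2 + a*(-48*z - 26) + 16*z + 8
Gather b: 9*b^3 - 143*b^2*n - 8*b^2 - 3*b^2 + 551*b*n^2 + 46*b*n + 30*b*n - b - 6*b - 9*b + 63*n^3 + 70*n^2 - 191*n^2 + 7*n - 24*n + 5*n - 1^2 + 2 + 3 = 9*b^3 + b^2*(-143*n - 11) + b*(551*n^2 + 76*n - 16) + 63*n^3 - 121*n^2 - 12*n + 4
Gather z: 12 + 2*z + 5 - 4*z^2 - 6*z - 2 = -4*z^2 - 4*z + 15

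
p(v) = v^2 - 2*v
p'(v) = 2*v - 2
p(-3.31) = 17.58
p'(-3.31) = -8.62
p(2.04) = 0.08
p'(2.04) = 2.08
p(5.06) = 15.48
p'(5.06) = 8.12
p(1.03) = -1.00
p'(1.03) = 0.06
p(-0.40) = 0.96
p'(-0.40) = -2.80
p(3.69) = 6.24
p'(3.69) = 5.38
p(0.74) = -0.93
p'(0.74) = -0.52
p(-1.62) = 5.86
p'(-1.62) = -5.24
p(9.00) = 63.00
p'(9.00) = 16.00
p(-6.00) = 48.00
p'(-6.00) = -14.00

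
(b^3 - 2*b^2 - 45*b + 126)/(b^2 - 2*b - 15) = (-b^3 + 2*b^2 + 45*b - 126)/(-b^2 + 2*b + 15)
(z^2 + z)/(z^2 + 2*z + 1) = z/(z + 1)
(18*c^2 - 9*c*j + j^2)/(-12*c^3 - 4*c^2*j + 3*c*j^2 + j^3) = (-18*c^2 + 9*c*j - j^2)/(12*c^3 + 4*c^2*j - 3*c*j^2 - j^3)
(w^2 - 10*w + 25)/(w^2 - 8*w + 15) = (w - 5)/(w - 3)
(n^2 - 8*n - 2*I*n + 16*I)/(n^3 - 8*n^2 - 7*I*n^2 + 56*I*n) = (n - 2*I)/(n*(n - 7*I))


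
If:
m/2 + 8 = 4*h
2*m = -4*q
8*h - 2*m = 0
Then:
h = 4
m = 16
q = -8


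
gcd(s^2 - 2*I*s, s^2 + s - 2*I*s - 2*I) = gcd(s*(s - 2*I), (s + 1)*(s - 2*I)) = s - 2*I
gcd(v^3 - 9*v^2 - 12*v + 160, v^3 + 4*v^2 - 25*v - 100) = v^2 - v - 20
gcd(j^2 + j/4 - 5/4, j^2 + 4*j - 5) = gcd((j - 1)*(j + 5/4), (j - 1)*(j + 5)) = j - 1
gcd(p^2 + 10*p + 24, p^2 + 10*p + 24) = p^2 + 10*p + 24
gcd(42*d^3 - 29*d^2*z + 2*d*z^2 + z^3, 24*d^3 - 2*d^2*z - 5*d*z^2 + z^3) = -3*d + z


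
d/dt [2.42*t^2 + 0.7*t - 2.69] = 4.84*t + 0.7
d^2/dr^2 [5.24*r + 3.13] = 0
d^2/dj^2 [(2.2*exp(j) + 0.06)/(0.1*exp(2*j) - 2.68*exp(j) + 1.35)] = (0.022*exp(4*j) + 0.592*exp(3*j) - 1.83024*exp(2*j) + 8.358144*exp(j) + 4.22658)*exp(j)/(0.001*exp(6*j) - 0.0804*exp(5*j) + 2.19522*exp(4*j) - 21.419632*exp(3*j) + 29.63547*exp(2*j) - 14.6529*exp(j) + 2.460375)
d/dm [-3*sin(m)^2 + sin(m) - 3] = (1 - 6*sin(m))*cos(m)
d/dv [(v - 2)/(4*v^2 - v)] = 2*(-2*v^2 + 8*v - 1)/(v^2*(16*v^2 - 8*v + 1))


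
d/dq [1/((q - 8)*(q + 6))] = 2*(1 - q)/(q^4 - 4*q^3 - 92*q^2 + 192*q + 2304)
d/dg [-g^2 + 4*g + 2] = 4 - 2*g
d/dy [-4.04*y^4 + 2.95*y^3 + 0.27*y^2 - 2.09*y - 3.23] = -16.16*y^3 + 8.85*y^2 + 0.54*y - 2.09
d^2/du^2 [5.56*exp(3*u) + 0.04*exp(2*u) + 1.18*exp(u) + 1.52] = (50.04*exp(2*u) + 0.16*exp(u) + 1.18)*exp(u)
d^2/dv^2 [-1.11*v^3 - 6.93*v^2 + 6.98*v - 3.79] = -6.66*v - 13.86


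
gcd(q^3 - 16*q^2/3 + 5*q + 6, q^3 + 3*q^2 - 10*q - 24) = q - 3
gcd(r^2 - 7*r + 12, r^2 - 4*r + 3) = r - 3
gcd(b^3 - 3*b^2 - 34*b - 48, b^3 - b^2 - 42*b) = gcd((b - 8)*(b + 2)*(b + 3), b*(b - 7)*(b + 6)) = 1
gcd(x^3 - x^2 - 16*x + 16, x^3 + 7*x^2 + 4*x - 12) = x - 1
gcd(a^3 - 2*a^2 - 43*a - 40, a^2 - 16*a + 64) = a - 8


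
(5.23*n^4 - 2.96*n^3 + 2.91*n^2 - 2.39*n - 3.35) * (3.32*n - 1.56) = 17.3636*n^5 - 17.986*n^4 + 14.2788*n^3 - 12.4744*n^2 - 7.3936*n + 5.226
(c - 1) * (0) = 0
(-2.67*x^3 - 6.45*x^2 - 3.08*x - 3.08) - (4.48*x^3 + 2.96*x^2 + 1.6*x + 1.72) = -7.15*x^3 - 9.41*x^2 - 4.68*x - 4.8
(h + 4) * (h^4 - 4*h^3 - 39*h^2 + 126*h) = h^5 - 55*h^3 - 30*h^2 + 504*h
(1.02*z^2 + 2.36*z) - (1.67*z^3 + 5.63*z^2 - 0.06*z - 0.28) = -1.67*z^3 - 4.61*z^2 + 2.42*z + 0.28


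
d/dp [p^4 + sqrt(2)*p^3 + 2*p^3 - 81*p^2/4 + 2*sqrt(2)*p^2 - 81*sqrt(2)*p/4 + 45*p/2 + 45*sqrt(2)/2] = 4*p^3 + 3*sqrt(2)*p^2 + 6*p^2 - 81*p/2 + 4*sqrt(2)*p - 81*sqrt(2)/4 + 45/2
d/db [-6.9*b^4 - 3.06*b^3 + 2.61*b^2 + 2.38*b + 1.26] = -27.6*b^3 - 9.18*b^2 + 5.22*b + 2.38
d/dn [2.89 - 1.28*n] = -1.28000000000000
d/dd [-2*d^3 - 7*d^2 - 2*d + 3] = -6*d^2 - 14*d - 2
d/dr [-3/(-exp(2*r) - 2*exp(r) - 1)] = -6*(exp(r) + 1)*exp(r)/(exp(2*r) + 2*exp(r) + 1)^2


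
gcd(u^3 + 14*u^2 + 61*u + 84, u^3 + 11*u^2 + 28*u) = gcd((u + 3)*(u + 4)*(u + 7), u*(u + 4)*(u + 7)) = u^2 + 11*u + 28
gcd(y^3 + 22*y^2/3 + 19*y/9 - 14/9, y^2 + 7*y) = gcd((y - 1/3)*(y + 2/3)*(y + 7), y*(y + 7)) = y + 7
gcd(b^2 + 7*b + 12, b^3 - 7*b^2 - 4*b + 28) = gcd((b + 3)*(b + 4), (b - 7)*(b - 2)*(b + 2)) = 1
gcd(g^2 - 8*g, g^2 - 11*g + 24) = g - 8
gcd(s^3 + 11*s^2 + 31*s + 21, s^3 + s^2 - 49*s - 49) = s^2 + 8*s + 7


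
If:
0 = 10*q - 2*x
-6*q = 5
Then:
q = -5/6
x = -25/6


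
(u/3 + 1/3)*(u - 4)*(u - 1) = u^3/3 - 4*u^2/3 - u/3 + 4/3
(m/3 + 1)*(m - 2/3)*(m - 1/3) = m^3/3 + 2*m^2/3 - 25*m/27 + 2/9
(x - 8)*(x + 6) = x^2 - 2*x - 48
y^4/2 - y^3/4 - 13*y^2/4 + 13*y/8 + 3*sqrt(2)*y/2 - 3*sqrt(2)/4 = (y/2 + sqrt(2))*(y - 1/2)*(y - 3*sqrt(2)/2)*(y - sqrt(2)/2)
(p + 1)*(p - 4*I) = p^2 + p - 4*I*p - 4*I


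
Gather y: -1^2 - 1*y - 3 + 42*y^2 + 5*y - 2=42*y^2 + 4*y - 6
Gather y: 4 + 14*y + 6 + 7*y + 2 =21*y + 12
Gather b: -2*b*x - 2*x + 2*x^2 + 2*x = -2*b*x + 2*x^2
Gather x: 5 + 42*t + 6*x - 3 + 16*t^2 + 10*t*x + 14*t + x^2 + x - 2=16*t^2 + 56*t + x^2 + x*(10*t + 7)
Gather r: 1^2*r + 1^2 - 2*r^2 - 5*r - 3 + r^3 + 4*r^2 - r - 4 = r^3 + 2*r^2 - 5*r - 6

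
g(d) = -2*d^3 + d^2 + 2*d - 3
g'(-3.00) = -58.00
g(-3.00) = 54.00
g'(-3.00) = -58.00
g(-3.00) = 54.00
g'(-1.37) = -12.00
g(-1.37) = 1.28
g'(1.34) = -6.09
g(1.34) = -3.34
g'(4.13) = -92.08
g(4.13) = -118.57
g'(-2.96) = -56.49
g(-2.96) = 51.71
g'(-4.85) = -148.84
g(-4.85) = 238.99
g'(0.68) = 0.59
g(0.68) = -1.81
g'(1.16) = -3.75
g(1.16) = -2.46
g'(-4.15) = -109.64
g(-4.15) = 148.87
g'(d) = -6*d^2 + 2*d + 2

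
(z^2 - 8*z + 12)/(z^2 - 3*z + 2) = (z - 6)/(z - 1)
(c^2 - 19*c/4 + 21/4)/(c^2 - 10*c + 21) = (c - 7/4)/(c - 7)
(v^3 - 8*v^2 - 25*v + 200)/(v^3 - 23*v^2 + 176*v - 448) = (v^2 - 25)/(v^2 - 15*v + 56)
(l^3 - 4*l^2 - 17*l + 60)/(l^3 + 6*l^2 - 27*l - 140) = (l - 3)/(l + 7)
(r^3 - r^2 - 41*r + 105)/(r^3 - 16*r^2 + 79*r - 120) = (r + 7)/(r - 8)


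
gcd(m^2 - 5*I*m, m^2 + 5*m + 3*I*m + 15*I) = 1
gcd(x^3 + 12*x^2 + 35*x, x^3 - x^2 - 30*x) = x^2 + 5*x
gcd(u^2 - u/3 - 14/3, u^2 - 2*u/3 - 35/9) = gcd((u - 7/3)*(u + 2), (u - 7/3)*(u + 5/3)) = u - 7/3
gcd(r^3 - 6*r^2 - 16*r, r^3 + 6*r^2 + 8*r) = r^2 + 2*r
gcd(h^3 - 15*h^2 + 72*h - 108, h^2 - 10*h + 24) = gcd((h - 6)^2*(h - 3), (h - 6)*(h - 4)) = h - 6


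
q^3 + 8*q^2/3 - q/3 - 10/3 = (q - 1)*(q + 5/3)*(q + 2)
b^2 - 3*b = b*(b - 3)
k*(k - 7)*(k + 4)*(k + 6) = k^4 + 3*k^3 - 46*k^2 - 168*k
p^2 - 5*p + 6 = (p - 3)*(p - 2)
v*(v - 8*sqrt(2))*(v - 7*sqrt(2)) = v^3 - 15*sqrt(2)*v^2 + 112*v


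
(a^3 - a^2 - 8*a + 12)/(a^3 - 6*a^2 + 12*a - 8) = (a + 3)/(a - 2)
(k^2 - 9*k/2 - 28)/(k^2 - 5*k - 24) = (k + 7/2)/(k + 3)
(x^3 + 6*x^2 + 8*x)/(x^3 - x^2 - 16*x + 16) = x*(x + 2)/(x^2 - 5*x + 4)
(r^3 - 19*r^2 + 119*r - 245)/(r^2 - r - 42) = (r^2 - 12*r + 35)/(r + 6)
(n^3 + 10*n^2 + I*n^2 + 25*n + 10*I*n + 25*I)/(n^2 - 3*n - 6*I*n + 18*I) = (n^3 + n^2*(10 + I) + n*(25 + 10*I) + 25*I)/(n^2 + n*(-3 - 6*I) + 18*I)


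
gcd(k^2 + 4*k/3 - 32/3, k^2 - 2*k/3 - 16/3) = k - 8/3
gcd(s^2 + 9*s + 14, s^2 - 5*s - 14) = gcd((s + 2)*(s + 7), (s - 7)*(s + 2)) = s + 2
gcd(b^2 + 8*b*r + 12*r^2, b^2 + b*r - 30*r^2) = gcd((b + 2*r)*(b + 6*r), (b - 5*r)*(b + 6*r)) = b + 6*r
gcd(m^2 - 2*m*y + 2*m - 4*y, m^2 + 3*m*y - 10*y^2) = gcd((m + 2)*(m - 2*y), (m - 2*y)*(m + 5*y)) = -m + 2*y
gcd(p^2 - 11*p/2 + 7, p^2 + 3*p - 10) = p - 2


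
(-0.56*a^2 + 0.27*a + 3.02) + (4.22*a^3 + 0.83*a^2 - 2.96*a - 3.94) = 4.22*a^3 + 0.27*a^2 - 2.69*a - 0.92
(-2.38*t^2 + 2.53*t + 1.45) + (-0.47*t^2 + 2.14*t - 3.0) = -2.85*t^2 + 4.67*t - 1.55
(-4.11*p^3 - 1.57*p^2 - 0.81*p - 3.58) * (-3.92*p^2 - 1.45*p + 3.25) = 16.1112*p^5 + 12.1139*p^4 - 7.9058*p^3 + 10.1056*p^2 + 2.5585*p - 11.635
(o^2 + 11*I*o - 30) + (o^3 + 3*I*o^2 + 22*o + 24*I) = o^3 + o^2 + 3*I*o^2 + 22*o + 11*I*o - 30 + 24*I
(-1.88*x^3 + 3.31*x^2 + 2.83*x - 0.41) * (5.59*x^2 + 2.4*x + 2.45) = -10.5092*x^5 + 13.9909*x^4 + 19.1577*x^3 + 12.6096*x^2 + 5.9495*x - 1.0045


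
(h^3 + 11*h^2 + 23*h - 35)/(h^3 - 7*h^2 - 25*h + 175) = (h^2 + 6*h - 7)/(h^2 - 12*h + 35)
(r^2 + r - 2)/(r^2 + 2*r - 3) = (r + 2)/(r + 3)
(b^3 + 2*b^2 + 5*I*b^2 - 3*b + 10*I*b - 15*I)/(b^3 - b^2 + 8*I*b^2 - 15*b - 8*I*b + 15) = (b + 3)/(b + 3*I)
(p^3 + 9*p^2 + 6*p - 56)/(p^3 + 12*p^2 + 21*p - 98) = (p + 4)/(p + 7)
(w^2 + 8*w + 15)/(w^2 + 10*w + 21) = (w + 5)/(w + 7)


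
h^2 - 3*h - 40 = (h - 8)*(h + 5)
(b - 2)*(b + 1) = b^2 - b - 2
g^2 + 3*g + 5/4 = (g + 1/2)*(g + 5/2)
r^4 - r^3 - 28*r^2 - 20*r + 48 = (r - 6)*(r - 1)*(r + 2)*(r + 4)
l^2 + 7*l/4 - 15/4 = (l - 5/4)*(l + 3)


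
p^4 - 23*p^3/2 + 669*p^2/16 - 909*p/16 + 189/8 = (p - 6)*(p - 3)*(p - 7/4)*(p - 3/4)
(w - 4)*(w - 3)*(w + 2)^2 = w^4 - 3*w^3 - 12*w^2 + 20*w + 48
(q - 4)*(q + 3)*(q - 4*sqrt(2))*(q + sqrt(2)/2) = q^4 - 7*sqrt(2)*q^3/2 - q^3 - 16*q^2 + 7*sqrt(2)*q^2/2 + 4*q + 42*sqrt(2)*q + 48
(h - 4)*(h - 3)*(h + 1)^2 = h^4 - 5*h^3 - h^2 + 17*h + 12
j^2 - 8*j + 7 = (j - 7)*(j - 1)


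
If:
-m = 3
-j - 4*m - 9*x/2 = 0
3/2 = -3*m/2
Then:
No Solution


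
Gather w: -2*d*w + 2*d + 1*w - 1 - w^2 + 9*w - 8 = 2*d - w^2 + w*(10 - 2*d) - 9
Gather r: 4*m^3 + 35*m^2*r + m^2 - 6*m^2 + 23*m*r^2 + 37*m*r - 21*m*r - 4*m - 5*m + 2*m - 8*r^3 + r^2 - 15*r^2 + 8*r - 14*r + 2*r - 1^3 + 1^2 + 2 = 4*m^3 - 5*m^2 - 7*m - 8*r^3 + r^2*(23*m - 14) + r*(35*m^2 + 16*m - 4) + 2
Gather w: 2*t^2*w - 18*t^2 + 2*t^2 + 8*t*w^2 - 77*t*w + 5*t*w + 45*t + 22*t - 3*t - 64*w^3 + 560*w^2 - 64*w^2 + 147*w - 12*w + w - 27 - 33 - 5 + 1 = -16*t^2 + 64*t - 64*w^3 + w^2*(8*t + 496) + w*(2*t^2 - 72*t + 136) - 64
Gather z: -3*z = -3*z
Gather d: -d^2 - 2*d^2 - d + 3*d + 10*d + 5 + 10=-3*d^2 + 12*d + 15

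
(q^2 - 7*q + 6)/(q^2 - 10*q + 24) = (q - 1)/(q - 4)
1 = 1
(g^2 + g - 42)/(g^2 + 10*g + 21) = (g - 6)/(g + 3)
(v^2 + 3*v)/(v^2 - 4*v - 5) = v*(v + 3)/(v^2 - 4*v - 5)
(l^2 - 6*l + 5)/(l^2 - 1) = (l - 5)/(l + 1)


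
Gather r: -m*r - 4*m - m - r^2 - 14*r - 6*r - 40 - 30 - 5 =-5*m - r^2 + r*(-m - 20) - 75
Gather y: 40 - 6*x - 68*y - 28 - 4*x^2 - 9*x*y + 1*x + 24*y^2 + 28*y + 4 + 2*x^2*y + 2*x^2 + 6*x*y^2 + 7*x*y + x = -2*x^2 - 4*x + y^2*(6*x + 24) + y*(2*x^2 - 2*x - 40) + 16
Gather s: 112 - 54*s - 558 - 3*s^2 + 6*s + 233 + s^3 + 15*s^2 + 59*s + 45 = s^3 + 12*s^2 + 11*s - 168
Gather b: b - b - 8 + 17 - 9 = 0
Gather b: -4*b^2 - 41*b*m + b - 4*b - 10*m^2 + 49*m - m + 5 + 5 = -4*b^2 + b*(-41*m - 3) - 10*m^2 + 48*m + 10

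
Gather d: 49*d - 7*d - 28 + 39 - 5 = 42*d + 6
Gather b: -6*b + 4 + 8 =12 - 6*b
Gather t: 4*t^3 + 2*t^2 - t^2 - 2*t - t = 4*t^3 + t^2 - 3*t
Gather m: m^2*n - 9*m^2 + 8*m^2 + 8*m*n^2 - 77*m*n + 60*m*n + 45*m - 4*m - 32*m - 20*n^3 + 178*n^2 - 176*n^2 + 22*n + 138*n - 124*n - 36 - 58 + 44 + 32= m^2*(n - 1) + m*(8*n^2 - 17*n + 9) - 20*n^3 + 2*n^2 + 36*n - 18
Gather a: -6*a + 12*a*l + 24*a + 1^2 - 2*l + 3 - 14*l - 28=a*(12*l + 18) - 16*l - 24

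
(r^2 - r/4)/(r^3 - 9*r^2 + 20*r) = (r - 1/4)/(r^2 - 9*r + 20)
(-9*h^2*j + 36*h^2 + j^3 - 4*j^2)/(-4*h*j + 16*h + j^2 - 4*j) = (9*h^2 - j^2)/(4*h - j)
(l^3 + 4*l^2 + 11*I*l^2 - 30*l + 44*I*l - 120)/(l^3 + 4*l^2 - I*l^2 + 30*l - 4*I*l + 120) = (l + 6*I)/(l - 6*I)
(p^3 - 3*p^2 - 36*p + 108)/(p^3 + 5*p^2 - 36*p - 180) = (p - 3)/(p + 5)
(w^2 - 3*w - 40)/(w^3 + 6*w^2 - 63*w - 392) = (w + 5)/(w^2 + 14*w + 49)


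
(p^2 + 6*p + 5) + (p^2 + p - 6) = 2*p^2 + 7*p - 1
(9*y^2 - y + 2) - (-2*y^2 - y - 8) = 11*y^2 + 10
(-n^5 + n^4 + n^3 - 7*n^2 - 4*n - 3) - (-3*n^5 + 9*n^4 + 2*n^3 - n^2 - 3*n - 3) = 2*n^5 - 8*n^4 - n^3 - 6*n^2 - n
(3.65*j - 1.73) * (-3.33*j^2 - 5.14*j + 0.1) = -12.1545*j^3 - 13.0001*j^2 + 9.2572*j - 0.173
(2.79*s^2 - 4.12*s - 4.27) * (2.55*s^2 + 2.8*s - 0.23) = 7.1145*s^4 - 2.694*s^3 - 23.0662*s^2 - 11.0084*s + 0.9821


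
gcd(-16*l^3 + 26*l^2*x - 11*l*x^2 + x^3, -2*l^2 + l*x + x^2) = -l + x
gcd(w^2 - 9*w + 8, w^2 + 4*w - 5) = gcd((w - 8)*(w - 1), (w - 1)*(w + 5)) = w - 1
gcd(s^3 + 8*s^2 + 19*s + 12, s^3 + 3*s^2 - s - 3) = s^2 + 4*s + 3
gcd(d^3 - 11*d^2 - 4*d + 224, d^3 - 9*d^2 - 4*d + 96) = d - 8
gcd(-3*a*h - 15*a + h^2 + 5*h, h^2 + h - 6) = 1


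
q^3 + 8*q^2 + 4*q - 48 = (q - 2)*(q + 4)*(q + 6)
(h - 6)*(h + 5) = h^2 - h - 30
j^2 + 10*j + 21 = (j + 3)*(j + 7)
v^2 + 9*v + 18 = (v + 3)*(v + 6)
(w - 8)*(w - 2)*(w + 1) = w^3 - 9*w^2 + 6*w + 16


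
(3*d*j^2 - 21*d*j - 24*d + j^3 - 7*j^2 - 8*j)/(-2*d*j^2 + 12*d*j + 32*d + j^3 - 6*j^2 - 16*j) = (-3*d*j - 3*d - j^2 - j)/(2*d*j + 4*d - j^2 - 2*j)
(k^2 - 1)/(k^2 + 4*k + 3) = (k - 1)/(k + 3)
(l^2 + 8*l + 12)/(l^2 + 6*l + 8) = (l + 6)/(l + 4)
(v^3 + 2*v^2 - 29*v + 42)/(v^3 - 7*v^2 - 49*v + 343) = (v^2 - 5*v + 6)/(v^2 - 14*v + 49)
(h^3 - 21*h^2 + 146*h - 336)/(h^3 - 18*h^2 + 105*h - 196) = (h^2 - 14*h + 48)/(h^2 - 11*h + 28)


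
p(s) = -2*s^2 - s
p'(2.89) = -12.56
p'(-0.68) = 1.72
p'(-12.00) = 47.00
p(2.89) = -19.59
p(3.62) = -29.83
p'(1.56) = -7.24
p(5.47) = -65.31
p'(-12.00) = 47.00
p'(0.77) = -4.08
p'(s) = -4*s - 1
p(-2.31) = -8.36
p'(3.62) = -15.48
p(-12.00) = -276.00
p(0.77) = -1.96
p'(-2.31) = 8.24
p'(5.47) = -22.88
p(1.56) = -6.43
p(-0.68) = -0.24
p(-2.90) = -13.92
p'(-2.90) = 10.60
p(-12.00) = -276.00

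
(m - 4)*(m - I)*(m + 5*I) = m^3 - 4*m^2 + 4*I*m^2 + 5*m - 16*I*m - 20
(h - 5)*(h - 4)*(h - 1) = h^3 - 10*h^2 + 29*h - 20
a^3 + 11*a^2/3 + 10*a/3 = a*(a + 5/3)*(a + 2)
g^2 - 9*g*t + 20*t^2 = (g - 5*t)*(g - 4*t)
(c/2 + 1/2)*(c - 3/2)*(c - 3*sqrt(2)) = c^3/2 - 3*sqrt(2)*c^2/2 - c^2/4 - 3*c/4 + 3*sqrt(2)*c/4 + 9*sqrt(2)/4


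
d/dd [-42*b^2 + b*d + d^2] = b + 2*d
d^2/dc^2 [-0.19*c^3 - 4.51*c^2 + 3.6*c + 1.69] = -1.14*c - 9.02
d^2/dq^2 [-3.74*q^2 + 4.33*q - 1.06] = -7.48000000000000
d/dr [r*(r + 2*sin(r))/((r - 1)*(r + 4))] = (-r*(r - 1)*(r + 2*sin(r)) - r*(r + 4)*(r + 2*sin(r)) + 2*(r - 1)*(r + 4)*(r*cos(r) + r + sin(r)))/((r - 1)^2*(r + 4)^2)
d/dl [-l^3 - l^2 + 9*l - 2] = -3*l^2 - 2*l + 9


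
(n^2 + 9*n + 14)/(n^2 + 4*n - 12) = (n^2 + 9*n + 14)/(n^2 + 4*n - 12)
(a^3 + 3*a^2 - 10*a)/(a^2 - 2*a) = a + 5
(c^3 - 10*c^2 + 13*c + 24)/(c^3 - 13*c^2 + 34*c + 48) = (c - 3)/(c - 6)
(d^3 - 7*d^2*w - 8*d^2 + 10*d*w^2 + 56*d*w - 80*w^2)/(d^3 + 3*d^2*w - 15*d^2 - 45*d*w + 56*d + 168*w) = (d^2 - 7*d*w + 10*w^2)/(d^2 + 3*d*w - 7*d - 21*w)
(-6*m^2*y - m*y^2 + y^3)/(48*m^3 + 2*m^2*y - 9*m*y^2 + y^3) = y/(-8*m + y)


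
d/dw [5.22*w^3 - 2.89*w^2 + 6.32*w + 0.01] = 15.66*w^2 - 5.78*w + 6.32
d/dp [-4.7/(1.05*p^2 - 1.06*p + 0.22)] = (9.87*p - 4.982)/(1.05*p^2 - 1.06*p + 0.22)^2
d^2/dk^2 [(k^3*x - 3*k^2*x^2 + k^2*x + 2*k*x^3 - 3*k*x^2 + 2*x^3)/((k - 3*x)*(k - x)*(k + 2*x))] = 2*x*(k^3*x - k^3 - 18*k^2*x^2 + 6*k^2*x + 36*k*x^3 - 24*k*x^2 - 48*x^4 + 20*x^3)/(-k^6 + 3*k^5*x + 15*k^4*x^2 - 35*k^3*x^3 - 90*k^2*x^4 + 108*k*x^5 + 216*x^6)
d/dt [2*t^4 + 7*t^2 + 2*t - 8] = 8*t^3 + 14*t + 2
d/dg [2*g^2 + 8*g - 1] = 4*g + 8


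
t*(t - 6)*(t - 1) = t^3 - 7*t^2 + 6*t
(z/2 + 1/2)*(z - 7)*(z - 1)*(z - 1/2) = z^4/2 - 15*z^3/4 + 5*z^2/4 + 15*z/4 - 7/4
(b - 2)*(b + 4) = b^2 + 2*b - 8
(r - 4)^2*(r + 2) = r^3 - 6*r^2 + 32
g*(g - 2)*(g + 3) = g^3 + g^2 - 6*g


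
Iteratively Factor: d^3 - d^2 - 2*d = (d - 2)*(d^2 + d) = d*(d - 2)*(d + 1)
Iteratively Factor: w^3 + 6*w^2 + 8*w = (w)*(w^2 + 6*w + 8) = w*(w + 2)*(w + 4)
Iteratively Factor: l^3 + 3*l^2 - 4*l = (l)*(l^2 + 3*l - 4) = l*(l - 1)*(l + 4)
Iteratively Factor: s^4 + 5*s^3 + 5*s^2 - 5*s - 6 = (s - 1)*(s^3 + 6*s^2 + 11*s + 6) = (s - 1)*(s + 3)*(s^2 + 3*s + 2) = (s - 1)*(s + 1)*(s + 3)*(s + 2)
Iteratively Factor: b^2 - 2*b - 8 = (b + 2)*(b - 4)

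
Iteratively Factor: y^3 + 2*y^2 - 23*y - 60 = (y - 5)*(y^2 + 7*y + 12) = (y - 5)*(y + 3)*(y + 4)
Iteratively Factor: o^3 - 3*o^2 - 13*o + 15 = (o - 5)*(o^2 + 2*o - 3) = (o - 5)*(o - 1)*(o + 3)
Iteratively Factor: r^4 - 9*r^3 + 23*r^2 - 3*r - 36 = (r - 4)*(r^3 - 5*r^2 + 3*r + 9) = (r - 4)*(r - 3)*(r^2 - 2*r - 3) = (r - 4)*(r - 3)^2*(r + 1)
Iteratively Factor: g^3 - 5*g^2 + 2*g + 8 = (g - 4)*(g^2 - g - 2) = (g - 4)*(g - 2)*(g + 1)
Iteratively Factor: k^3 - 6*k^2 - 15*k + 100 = (k - 5)*(k^2 - k - 20) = (k - 5)*(k + 4)*(k - 5)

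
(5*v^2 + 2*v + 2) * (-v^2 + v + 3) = -5*v^4 + 3*v^3 + 15*v^2 + 8*v + 6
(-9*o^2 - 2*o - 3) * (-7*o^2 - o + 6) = 63*o^4 + 23*o^3 - 31*o^2 - 9*o - 18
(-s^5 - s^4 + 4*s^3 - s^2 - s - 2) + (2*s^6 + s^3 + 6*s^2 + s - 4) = 2*s^6 - s^5 - s^4 + 5*s^3 + 5*s^2 - 6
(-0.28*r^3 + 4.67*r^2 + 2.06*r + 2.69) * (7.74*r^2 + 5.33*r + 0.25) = -2.1672*r^5 + 34.6534*r^4 + 40.7655*r^3 + 32.9679*r^2 + 14.8527*r + 0.6725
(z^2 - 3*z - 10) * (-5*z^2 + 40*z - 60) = -5*z^4 + 55*z^3 - 130*z^2 - 220*z + 600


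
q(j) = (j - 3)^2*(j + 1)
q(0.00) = 9.00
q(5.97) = 61.48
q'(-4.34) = 102.91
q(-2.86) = -63.87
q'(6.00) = 51.00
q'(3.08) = 0.66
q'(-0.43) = 7.85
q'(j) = (j - 3)^2 + (j + 1)*(2*j - 6)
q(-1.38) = -7.29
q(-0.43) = 6.71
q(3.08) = 0.03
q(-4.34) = -179.94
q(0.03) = 9.09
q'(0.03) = 2.70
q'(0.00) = 3.00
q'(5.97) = 50.22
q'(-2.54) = 47.75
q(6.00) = 63.00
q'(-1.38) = 22.51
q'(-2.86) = 56.14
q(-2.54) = -47.27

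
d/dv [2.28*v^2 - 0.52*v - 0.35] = 4.56*v - 0.52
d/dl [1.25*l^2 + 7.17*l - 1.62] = 2.5*l + 7.17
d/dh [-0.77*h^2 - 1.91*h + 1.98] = -1.54*h - 1.91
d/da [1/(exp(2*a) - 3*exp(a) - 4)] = (3 - 2*exp(a))*exp(a)/(-exp(2*a) + 3*exp(a) + 4)^2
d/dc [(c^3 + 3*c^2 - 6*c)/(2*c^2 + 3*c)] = (2*c^2 + 6*c + 21)/(4*c^2 + 12*c + 9)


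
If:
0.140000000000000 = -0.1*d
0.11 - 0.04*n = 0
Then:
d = -1.40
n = 2.75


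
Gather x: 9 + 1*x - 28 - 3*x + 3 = -2*x - 16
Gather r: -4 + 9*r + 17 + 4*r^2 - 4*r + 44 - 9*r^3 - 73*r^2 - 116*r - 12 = -9*r^3 - 69*r^2 - 111*r + 45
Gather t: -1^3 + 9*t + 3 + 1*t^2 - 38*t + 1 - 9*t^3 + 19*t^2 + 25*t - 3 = -9*t^3 + 20*t^2 - 4*t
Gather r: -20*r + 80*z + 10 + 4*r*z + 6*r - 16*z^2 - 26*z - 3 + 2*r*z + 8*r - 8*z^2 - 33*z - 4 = r*(6*z - 6) - 24*z^2 + 21*z + 3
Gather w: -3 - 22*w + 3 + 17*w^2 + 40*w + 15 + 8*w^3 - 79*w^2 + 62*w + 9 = 8*w^3 - 62*w^2 + 80*w + 24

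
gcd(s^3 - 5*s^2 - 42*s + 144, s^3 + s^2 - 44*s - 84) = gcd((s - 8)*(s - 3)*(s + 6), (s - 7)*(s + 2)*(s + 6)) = s + 6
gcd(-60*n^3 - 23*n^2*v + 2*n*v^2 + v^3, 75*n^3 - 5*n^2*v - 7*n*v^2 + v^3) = -15*n^2 - 2*n*v + v^2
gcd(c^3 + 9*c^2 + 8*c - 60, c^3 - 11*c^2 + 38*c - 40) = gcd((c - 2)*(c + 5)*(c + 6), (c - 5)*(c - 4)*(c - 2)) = c - 2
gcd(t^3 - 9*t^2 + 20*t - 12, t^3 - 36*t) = t - 6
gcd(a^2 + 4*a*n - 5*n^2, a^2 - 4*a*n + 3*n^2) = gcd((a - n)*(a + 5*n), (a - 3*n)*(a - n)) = a - n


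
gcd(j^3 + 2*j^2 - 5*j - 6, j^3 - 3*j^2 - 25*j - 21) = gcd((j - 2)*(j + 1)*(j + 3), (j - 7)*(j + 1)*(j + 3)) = j^2 + 4*j + 3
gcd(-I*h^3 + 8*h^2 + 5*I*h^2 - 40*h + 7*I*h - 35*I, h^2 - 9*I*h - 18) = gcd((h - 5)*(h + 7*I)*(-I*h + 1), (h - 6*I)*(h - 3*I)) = 1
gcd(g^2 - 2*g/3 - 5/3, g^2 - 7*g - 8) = g + 1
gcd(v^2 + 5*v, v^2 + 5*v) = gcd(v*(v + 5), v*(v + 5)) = v^2 + 5*v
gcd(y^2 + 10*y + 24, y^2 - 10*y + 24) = 1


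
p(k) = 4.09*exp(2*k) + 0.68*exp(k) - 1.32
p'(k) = 8.18*exp(2*k) + 0.68*exp(k) = (8.18*exp(k) + 0.68)*exp(k)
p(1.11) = 38.40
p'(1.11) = 77.38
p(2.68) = 878.64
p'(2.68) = 1750.01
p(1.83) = 161.86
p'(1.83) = 322.12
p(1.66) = 115.39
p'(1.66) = 229.84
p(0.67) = 15.63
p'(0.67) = 32.57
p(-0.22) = 1.86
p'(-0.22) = 5.81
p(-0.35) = 1.19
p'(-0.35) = 4.54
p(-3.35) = -1.29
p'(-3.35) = 0.03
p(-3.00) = -1.28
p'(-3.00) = 0.05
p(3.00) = 1662.36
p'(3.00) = 3313.71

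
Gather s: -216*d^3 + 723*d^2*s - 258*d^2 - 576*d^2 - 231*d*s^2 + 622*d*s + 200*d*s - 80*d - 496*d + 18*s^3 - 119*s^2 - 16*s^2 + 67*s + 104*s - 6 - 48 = -216*d^3 - 834*d^2 - 576*d + 18*s^3 + s^2*(-231*d - 135) + s*(723*d^2 + 822*d + 171) - 54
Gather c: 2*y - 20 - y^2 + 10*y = -y^2 + 12*y - 20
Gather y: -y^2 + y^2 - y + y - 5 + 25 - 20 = 0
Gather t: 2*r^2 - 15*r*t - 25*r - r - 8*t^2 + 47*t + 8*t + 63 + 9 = 2*r^2 - 26*r - 8*t^2 + t*(55 - 15*r) + 72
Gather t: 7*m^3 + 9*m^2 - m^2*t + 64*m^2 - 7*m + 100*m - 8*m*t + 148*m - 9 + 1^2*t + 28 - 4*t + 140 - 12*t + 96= 7*m^3 + 73*m^2 + 241*m + t*(-m^2 - 8*m - 15) + 255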